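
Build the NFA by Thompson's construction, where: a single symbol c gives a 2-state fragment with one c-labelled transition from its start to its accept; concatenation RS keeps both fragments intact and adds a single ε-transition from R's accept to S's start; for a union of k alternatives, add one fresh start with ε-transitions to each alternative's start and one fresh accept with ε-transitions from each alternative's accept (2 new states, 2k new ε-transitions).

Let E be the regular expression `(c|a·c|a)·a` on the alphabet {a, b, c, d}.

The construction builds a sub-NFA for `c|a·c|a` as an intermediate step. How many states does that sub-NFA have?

10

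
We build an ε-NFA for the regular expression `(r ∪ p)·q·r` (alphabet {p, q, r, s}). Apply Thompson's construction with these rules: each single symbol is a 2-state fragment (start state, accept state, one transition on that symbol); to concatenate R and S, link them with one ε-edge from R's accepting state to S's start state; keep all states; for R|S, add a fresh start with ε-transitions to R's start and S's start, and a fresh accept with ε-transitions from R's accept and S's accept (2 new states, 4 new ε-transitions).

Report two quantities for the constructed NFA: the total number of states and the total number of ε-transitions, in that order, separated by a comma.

10, 6

By structural recursion:
Each of the 4 symbol leaves contributes 2 states and 0 ε-transitions.
  r ∪ p : 6 states, 4 ε-transitions
  (r ∪ p)·q·r : 10 states, 6 ε-transitions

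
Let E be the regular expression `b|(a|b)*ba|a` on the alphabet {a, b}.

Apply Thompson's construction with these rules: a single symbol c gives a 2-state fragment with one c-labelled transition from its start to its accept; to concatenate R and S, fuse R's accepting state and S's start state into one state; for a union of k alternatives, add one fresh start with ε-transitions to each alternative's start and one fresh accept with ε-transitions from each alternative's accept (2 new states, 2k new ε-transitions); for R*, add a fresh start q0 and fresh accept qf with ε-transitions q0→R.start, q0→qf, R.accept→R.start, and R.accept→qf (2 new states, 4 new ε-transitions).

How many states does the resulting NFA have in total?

Per subexpression:
Each of the 6 symbol leaves contributes a 2-state fragment.
  a|b → 6 states
  (a|b)* → 8 states
  (a|b)*ba → 10 states
  b|(a|b)*ba|a → 16 states

16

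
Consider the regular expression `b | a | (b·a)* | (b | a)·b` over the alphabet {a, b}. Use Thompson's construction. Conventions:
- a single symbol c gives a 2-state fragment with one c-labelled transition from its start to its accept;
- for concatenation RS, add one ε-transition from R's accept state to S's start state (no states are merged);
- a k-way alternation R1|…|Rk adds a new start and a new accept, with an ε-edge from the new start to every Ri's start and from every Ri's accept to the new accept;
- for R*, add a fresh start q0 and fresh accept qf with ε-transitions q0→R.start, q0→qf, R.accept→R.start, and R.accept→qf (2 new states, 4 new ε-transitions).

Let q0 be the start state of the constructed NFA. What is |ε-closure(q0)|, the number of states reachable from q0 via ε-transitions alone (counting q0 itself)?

10

Work bottom-up. For each fragment F, track |ε-closure(F.start)| and whether F's accept lies in that closure (i.e. whether F accepts ε). A single-symbol fragment has closure size 1 and does not accept ε.
  b·a : same as the first factor's closure: C = 1
  (b·a)* : the star's fresh start ε-reaches both the body's start and the fresh accept: C = 2 + 1 = 3
  b | a : C = 1 + 1 + 1 = 3 (the new accept is not ε-reachable since no branch accepts ε)
  (b | a)·b : C equals the left operand's closure size = 3 (its accept is not ε-reachable, so the closure stops there)
  b | a | (b·a)* | (b | a)·b : new start ε-reaches every alternative's start; at least one alternative accepts ε, so the union's new accept is reached too: C = 1 + 1 + 1 + 3 + 3 + 1 = 10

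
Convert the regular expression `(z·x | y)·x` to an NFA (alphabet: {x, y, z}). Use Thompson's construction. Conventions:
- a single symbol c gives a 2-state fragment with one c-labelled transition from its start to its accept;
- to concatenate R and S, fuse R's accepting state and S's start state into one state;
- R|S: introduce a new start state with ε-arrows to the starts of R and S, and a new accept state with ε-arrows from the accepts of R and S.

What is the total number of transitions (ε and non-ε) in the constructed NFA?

Recursing over subexpressions:
Each of the 4 symbol leaves contributes 1 transition (1 symbol, 0 ε).
  z·x : 2 transitions (2 symbol, 0 ε)
  z·x | y : 7 transitions (3 symbol, 4 ε)
  (z·x | y)·x : 8 transitions (4 symbol, 4 ε)

8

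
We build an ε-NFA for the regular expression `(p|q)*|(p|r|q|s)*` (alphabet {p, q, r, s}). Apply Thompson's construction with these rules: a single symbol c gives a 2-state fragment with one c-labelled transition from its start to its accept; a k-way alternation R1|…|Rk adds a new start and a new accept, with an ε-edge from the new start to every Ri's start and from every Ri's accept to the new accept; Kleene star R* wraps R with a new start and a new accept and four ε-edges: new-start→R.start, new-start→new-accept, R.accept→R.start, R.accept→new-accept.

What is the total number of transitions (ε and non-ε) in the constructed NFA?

30

Per subexpression:
Each of the 6 symbol leaves contributes 1 transition (1 symbol, 0 ε).
  p|q — 6 transitions (2 symbol, 4 ε)
  (p|q)* — 10 transitions (2 symbol, 8 ε)
  p|r|q|s — 12 transitions (4 symbol, 8 ε)
  (p|r|q|s)* — 16 transitions (4 symbol, 12 ε)
  (p|q)*|(p|r|q|s)* — 30 transitions (6 symbol, 24 ε)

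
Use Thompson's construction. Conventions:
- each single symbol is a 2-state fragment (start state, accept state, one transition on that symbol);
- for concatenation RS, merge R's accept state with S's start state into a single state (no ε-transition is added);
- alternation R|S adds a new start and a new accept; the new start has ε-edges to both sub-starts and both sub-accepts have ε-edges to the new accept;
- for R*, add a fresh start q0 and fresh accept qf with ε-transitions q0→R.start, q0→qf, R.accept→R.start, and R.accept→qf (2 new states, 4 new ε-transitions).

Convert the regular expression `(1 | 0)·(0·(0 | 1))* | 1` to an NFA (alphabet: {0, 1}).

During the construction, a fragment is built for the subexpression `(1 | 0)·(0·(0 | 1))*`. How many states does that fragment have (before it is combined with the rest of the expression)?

Fragment for `(1 | 0)·(0·(0 | 1))*`:
Each of the 5 symbol leaves contributes a 2-state fragment.
  1 | 0 → 6 states
  0 | 1 → 6 states
  0·(0 | 1) → 7 states
  (0·(0 | 1))* → 9 states
  (1 | 0)·(0·(0 | 1))* → 14 states

14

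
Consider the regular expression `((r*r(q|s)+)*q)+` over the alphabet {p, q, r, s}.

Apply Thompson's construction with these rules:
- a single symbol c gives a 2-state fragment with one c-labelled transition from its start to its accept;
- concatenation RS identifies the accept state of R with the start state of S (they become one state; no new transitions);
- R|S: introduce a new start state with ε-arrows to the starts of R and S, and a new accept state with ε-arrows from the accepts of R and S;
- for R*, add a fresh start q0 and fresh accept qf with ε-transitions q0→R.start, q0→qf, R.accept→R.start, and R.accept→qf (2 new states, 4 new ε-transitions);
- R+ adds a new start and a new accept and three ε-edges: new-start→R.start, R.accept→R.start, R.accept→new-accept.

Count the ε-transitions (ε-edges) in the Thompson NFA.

18

Recursing over subexpressions:
Each of the 5 symbol leaves contributes 0 ε-transitions.
  r* : 4 ε-transitions
  q|s : 4 ε-transitions
  (q|s)+ : 7 ε-transitions
  r*r(q|s)+ : 11 ε-transitions
  (r*r(q|s)+)* : 15 ε-transitions
  (r*r(q|s)+)*q : 15 ε-transitions
  ((r*r(q|s)+)*q)+ : 18 ε-transitions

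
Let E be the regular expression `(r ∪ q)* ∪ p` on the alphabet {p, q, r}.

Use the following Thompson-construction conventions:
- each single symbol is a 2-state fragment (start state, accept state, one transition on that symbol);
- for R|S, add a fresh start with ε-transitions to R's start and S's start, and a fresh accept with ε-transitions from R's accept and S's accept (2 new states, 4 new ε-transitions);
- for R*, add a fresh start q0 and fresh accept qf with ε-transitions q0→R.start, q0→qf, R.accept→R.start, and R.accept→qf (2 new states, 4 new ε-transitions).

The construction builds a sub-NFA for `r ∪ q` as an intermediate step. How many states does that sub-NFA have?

6

Fragment for `r ∪ q`:
Each of the 2 symbol leaves contributes a 2-state fragment.
  r ∪ q — 6 states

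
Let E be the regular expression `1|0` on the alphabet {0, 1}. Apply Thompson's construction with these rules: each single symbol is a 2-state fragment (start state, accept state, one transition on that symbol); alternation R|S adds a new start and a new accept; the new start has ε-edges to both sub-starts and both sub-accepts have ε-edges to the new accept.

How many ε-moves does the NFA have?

By structural recursion:
Each of the 2 symbol leaves contributes 0 ε-transitions.
  1|0 — 4 ε-transitions

4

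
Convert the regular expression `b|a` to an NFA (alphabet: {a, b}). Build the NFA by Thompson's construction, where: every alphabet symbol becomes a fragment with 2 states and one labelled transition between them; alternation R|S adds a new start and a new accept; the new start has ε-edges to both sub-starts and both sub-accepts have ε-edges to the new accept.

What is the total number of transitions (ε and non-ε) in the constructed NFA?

By structural recursion:
Each of the 2 symbol leaves contributes 1 transition (1 symbol, 0 ε).
  b|a → 6 transitions (2 symbol, 4 ε)

6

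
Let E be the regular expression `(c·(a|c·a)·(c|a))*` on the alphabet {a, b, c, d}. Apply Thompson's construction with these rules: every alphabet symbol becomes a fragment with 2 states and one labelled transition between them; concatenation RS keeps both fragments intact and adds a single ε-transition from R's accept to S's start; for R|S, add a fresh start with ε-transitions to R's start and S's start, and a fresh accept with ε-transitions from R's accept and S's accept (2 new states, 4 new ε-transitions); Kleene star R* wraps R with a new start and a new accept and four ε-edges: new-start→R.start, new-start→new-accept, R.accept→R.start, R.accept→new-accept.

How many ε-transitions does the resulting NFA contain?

15

Bottom-up over the parse tree:
Each of the 6 symbol leaves contributes 0 ε-transitions.
  c·a → 1 ε-transition
  a|c·a → 5 ε-transitions
  c|a → 4 ε-transitions
  c·(a|c·a)·(c|a) → 11 ε-transitions
  (c·(a|c·a)·(c|a))* → 15 ε-transitions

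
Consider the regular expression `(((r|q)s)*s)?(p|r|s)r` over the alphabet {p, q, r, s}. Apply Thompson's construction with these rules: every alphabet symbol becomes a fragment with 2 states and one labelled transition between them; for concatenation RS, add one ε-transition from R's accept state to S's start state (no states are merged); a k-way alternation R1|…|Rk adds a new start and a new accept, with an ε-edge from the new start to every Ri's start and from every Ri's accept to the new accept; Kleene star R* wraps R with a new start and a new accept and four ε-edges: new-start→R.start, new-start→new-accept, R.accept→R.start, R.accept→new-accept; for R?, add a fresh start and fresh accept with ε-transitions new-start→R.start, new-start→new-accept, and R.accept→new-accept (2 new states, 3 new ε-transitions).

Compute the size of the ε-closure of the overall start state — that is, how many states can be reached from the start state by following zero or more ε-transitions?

Let C(F) = |ε-closure(F.start)| within fragment F, and note whether F accepts ε. Symbol fragments have C = 1 and do not accept ε. Then:
  r|q : new start ε-reaches every alternative's start; none of them accept ε, so the new accept is not reached: |closure| = 1 + 1 + 1 = 3
  (r|q)s : same as the first factor's closure: |closure| = 3
  ((r|q)s)* : |closure| = 1 (new start) + 3 (body) + 1 (new accept) = 5
  ((r|q)s)*s : the left operand accepts ε, so the closure extends into the next operand (via the concat ε-link); |closure| = 5 + 1 = 6
  (((r|q)s)*s)? : new start has ε-edges to the inner start and to the new accept, so |closure| = 2 + 6 = 8
  p|r|s : |closure| = 1 + 1 + 1 + 1 = 4 (the new accept is not ε-reachable since no branch accepts ε)
  (((r|q)s)*s)?(p|r|s)r : the left operand accepts ε, so the closure extends into the next operand (via the concat ε-link); |closure| = 8 + 4 = 12

12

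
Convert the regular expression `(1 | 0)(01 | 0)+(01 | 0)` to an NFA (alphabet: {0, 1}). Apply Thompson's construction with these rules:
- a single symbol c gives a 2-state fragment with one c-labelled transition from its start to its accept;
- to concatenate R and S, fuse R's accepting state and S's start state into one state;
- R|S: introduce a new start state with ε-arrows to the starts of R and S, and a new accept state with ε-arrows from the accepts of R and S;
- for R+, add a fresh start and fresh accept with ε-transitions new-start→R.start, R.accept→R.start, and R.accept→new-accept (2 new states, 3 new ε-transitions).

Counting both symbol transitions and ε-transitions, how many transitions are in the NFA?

By structural recursion:
Each of the 8 symbol leaves contributes 1 transition (1 symbol, 0 ε).
  1 | 0 = 6 transitions (2 symbol, 4 ε)
  01 = 2 transitions (2 symbol, 0 ε)
  01 | 0 = 7 transitions (3 symbol, 4 ε)
  (01 | 0)+ = 10 transitions (3 symbol, 7 ε)
  01 = 2 transitions (2 symbol, 0 ε)
  01 | 0 = 7 transitions (3 symbol, 4 ε)
  (1 | 0)(01 | 0)+(01 | 0) = 23 transitions (8 symbol, 15 ε)

23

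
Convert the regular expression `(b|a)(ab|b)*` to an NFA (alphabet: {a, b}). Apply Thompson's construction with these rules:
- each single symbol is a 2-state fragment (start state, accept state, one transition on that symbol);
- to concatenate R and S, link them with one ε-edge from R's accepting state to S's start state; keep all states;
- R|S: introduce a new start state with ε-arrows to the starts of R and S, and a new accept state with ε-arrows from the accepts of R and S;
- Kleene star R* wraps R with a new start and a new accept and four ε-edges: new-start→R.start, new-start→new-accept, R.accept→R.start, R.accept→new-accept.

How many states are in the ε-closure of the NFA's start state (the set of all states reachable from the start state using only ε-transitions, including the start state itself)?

3

Work bottom-up. For each fragment F, track |ε-closure(F.start)| and whether F's accept lies in that closure (i.e. whether F accepts ε). A single-symbol fragment has closure size 1 and does not accept ε.
  b|a — |ε-closure| = 1 + 1 + 1 = 3 (the new accept is not ε-reachable since no branch accepts ε)
  ab — same as the first factor's closure: |ε-closure| = 1
  ab|b — |ε-closure| = 1 + 1 + 1 = 3 (the new accept is not ε-reachable since no branch accepts ε)
  (ab|b)* — new start has ε-edges to the inner start and to the new accept, so |ε-closure| = 2 + 3 = 5
  (b|a)(ab|b)* — |ε-closure| equals the left operand's closure size = 3 (its accept is not ε-reachable, so the closure stops there)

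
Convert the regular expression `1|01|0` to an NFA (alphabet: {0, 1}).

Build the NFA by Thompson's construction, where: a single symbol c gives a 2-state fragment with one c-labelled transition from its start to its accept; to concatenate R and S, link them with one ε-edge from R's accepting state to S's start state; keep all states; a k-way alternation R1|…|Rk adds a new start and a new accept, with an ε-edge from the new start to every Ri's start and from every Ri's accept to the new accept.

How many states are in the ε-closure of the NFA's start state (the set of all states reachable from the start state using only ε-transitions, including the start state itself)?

Let C(F) = |ε-closure(F.start)| within fragment F, and note whether F accepts ε. Symbol fragments have C = 1 and do not accept ε. Then:
  01 → C equals the left operand's closure size = 1 (its accept is not ε-reachable, so the closure stops there)
  1|01|0 → C = 1 + 1 + 1 + 1 = 4 (the new accept is not ε-reachable since no branch accepts ε)

4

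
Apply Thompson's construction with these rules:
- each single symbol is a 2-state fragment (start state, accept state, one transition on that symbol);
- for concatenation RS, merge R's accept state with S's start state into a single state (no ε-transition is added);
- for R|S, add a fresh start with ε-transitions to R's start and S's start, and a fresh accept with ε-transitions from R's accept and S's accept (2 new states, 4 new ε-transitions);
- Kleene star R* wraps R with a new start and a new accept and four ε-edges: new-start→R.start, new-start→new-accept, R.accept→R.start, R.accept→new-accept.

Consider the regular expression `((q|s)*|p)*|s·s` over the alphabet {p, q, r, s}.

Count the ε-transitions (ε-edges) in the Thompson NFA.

Bottom-up over the parse tree:
Each of the 5 symbol leaves contributes 0 ε-transitions.
  q|s → 4 ε-transitions
  (q|s)* → 8 ε-transitions
  (q|s)*|p → 12 ε-transitions
  ((q|s)*|p)* → 16 ε-transitions
  s·s → 0 ε-transitions
  ((q|s)*|p)*|s·s → 20 ε-transitions

20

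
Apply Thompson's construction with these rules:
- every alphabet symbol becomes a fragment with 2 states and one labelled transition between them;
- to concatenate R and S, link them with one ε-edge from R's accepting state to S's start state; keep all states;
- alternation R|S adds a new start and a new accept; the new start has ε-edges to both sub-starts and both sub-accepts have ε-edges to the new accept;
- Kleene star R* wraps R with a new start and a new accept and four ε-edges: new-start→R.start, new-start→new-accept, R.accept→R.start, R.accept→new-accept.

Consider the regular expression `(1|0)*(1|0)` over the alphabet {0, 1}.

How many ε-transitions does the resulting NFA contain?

By structural recursion:
Each of the 4 symbol leaves contributes 0 ε-transitions.
  1|0 : 4 ε-transitions
  (1|0)* : 8 ε-transitions
  1|0 : 4 ε-transitions
  (1|0)*(1|0) : 13 ε-transitions

13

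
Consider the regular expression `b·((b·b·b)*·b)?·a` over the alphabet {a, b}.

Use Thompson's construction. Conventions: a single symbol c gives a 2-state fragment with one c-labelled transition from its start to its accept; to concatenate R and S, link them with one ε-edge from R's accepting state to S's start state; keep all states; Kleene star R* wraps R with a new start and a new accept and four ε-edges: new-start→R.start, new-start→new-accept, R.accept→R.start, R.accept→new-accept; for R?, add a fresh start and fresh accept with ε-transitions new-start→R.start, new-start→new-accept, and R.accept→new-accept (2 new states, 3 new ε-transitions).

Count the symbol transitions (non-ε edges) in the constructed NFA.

Bottom-up over the parse tree:
Each of the 6 symbol leaves contributes exactly 1 symbol transition.
  b·b·b = 3 symbol transitions
  (b·b·b)* = 3 symbol transitions
  (b·b·b)*·b = 4 symbol transitions
  ((b·b·b)*·b)? = 4 symbol transitions
  b·((b·b·b)*·b)?·a = 6 symbol transitions

6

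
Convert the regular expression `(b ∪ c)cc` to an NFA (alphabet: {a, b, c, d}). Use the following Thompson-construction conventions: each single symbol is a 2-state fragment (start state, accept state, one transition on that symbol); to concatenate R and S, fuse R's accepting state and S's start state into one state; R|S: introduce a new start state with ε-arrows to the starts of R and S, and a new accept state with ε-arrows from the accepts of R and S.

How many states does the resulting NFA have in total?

Recursing over subexpressions:
Each of the 4 symbol leaves contributes a 2-state fragment.
  b ∪ c : 6 states
  (b ∪ c)cc : 8 states

8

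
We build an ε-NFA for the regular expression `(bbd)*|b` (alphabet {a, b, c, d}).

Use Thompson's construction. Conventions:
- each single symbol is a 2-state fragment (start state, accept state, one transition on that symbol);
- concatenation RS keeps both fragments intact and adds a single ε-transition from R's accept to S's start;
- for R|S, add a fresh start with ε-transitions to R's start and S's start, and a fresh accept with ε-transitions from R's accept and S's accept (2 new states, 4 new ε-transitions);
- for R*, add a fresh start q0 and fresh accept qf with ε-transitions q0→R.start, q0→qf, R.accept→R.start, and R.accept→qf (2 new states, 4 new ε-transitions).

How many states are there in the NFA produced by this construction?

12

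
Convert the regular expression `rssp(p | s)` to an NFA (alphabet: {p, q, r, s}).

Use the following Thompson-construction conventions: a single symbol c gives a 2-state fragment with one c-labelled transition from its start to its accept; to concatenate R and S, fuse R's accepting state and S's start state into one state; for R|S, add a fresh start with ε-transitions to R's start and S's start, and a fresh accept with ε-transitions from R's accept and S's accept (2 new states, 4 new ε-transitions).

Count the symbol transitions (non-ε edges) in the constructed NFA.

6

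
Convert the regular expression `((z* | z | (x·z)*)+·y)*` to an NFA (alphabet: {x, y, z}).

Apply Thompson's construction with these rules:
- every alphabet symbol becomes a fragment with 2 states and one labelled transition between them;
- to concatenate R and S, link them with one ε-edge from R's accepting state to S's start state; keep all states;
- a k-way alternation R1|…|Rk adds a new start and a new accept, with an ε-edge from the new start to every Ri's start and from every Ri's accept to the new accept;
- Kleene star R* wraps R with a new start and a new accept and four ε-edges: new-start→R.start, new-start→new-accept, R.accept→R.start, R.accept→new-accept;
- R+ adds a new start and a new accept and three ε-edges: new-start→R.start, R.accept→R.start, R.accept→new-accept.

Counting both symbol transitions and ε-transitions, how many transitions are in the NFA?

28

By structural recursion:
Each of the 5 symbol leaves contributes 1 transition (1 symbol, 0 ε).
  z* — 5 transitions (1 symbol, 4 ε)
  x·z — 3 transitions (2 symbol, 1 ε)
  (x·z)* — 7 transitions (2 symbol, 5 ε)
  z* | z | (x·z)* — 19 transitions (4 symbol, 15 ε)
  (z* | z | (x·z)*)+ — 22 transitions (4 symbol, 18 ε)
  (z* | z | (x·z)*)+·y — 24 transitions (5 symbol, 19 ε)
  ((z* | z | (x·z)*)+·y)* — 28 transitions (5 symbol, 23 ε)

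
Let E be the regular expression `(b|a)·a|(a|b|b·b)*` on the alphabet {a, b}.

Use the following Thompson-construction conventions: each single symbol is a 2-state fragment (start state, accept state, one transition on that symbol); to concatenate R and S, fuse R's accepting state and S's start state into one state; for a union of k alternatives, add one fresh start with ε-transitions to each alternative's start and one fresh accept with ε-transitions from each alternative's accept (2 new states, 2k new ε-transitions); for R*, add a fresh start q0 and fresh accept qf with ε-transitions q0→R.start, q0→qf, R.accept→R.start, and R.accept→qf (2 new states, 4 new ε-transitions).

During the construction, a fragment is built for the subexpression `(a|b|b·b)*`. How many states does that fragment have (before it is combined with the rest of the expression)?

11

Fragment for `(a|b|b·b)*`:
Each of the 4 symbol leaves contributes a 2-state fragment.
  b·b = 3 states
  a|b|b·b = 9 states
  (a|b|b·b)* = 11 states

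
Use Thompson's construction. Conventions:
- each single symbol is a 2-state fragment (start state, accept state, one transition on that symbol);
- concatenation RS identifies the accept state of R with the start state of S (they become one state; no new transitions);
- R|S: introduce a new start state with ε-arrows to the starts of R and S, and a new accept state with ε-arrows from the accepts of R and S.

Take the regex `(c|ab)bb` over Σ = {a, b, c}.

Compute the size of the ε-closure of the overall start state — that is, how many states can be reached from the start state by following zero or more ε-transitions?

3

Let C(F) = |ε-closure(F.start)| within fragment F, and note whether F accepts ε. Symbol fragments have C = 1 and do not accept ε. Then:
  ab : same as the first factor's closure: C = 1
  c|ab : new start ε-reaches every alternative's start; none of them accept ε, so the new accept is not reached: C = 1 + 1 + 1 = 3
  (c|ab)bb : same as the first factor's closure: C = 3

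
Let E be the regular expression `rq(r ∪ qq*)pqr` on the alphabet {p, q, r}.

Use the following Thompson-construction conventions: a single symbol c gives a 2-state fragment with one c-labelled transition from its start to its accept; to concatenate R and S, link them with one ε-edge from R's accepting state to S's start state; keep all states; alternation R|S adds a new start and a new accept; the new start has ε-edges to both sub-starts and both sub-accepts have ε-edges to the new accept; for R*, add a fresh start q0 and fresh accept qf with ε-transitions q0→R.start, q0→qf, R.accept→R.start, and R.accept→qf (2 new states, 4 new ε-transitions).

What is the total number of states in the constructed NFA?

20

Recursing over subexpressions:
Each of the 8 symbol leaves contributes a 2-state fragment.
  q* → 4 states
  qq* → 6 states
  r ∪ qq* → 10 states
  rq(r ∪ qq*)pqr → 20 states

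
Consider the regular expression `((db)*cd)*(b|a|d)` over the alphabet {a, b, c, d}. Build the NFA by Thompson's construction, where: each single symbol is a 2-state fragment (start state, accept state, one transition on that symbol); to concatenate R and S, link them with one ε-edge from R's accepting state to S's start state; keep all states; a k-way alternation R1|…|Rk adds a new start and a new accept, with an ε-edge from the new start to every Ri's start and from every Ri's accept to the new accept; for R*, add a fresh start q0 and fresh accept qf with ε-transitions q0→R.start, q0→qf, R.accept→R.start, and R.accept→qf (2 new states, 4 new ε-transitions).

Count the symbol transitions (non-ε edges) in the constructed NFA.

Recursing over subexpressions:
Each of the 7 symbol leaves contributes exactly 1 symbol transition.
  db = 2 symbol transitions
  (db)* = 2 symbol transitions
  (db)*cd = 4 symbol transitions
  ((db)*cd)* = 4 symbol transitions
  b|a|d = 3 symbol transitions
  ((db)*cd)*(b|a|d) = 7 symbol transitions

7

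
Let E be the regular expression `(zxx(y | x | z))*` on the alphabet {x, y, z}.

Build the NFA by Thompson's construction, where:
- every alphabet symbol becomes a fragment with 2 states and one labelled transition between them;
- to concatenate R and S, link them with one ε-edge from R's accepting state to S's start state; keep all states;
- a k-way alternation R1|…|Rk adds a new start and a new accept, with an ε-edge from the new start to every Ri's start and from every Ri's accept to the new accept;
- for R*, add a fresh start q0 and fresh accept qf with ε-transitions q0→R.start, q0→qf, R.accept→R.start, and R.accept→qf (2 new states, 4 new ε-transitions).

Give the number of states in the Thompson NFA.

Recursing over subexpressions:
Each of the 6 symbol leaves contributes a 2-state fragment.
  y | x | z — 8 states
  zxx(y | x | z) — 14 states
  (zxx(y | x | z))* — 16 states

16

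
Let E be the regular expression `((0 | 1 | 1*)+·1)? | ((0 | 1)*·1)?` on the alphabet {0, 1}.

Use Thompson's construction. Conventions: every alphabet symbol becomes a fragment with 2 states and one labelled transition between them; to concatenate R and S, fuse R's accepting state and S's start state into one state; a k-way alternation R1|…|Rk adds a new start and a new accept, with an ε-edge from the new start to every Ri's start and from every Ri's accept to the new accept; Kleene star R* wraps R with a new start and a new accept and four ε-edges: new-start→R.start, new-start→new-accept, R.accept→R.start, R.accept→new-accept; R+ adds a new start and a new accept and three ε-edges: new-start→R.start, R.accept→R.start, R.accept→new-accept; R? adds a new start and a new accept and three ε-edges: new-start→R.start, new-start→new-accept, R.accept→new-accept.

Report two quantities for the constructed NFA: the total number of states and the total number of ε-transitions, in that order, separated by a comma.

Bottom-up over the parse tree:
Each of the 7 symbol leaves contributes 2 states and 0 ε-transitions.
  1* — 4 states, 4 ε-transitions
  0 | 1 | 1* — 10 states, 10 ε-transitions
  (0 | 1 | 1*)+ — 12 states, 13 ε-transitions
  (0 | 1 | 1*)+·1 — 13 states, 13 ε-transitions
  ((0 | 1 | 1*)+·1)? — 15 states, 16 ε-transitions
  0 | 1 — 6 states, 4 ε-transitions
  (0 | 1)* — 8 states, 8 ε-transitions
  (0 | 1)*·1 — 9 states, 8 ε-transitions
  ((0 | 1)*·1)? — 11 states, 11 ε-transitions
  ((0 | 1 | 1*)+·1)? | ((0 | 1)*·1)? — 28 states, 31 ε-transitions

28, 31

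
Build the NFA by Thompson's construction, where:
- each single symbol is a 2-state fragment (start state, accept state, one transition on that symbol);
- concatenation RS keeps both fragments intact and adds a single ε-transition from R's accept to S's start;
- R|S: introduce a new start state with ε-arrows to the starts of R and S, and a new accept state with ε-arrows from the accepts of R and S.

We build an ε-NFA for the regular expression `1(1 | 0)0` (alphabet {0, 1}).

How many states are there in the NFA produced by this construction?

Per subexpression:
Each of the 4 symbol leaves contributes a 2-state fragment.
  1 | 0 = 6 states
  1(1 | 0)0 = 10 states

10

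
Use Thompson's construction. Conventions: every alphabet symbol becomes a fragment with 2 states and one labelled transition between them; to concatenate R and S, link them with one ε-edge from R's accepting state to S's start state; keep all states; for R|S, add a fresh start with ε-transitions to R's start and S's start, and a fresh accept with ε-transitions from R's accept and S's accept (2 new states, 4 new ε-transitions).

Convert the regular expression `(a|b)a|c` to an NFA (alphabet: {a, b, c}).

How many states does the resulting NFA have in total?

By structural recursion:
Each of the 4 symbol leaves contributes a 2-state fragment.
  a|b → 6 states
  (a|b)a → 8 states
  (a|b)a|c → 12 states

12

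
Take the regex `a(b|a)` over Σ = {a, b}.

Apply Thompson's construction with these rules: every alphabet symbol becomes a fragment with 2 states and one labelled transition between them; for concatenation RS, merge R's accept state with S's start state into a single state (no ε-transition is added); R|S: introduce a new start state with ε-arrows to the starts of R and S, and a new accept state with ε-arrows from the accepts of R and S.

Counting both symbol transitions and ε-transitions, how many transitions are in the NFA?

Building bottom-up:
Each of the 3 symbol leaves contributes 1 transition (1 symbol, 0 ε).
  b|a — 6 transitions (2 symbol, 4 ε)
  a(b|a) — 7 transitions (3 symbol, 4 ε)

7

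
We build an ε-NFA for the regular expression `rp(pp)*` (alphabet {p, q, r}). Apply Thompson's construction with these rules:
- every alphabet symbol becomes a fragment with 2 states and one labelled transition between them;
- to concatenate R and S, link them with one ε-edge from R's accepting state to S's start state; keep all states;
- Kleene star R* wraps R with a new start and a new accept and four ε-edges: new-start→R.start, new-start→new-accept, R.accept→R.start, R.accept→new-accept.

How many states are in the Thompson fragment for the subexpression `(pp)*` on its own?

6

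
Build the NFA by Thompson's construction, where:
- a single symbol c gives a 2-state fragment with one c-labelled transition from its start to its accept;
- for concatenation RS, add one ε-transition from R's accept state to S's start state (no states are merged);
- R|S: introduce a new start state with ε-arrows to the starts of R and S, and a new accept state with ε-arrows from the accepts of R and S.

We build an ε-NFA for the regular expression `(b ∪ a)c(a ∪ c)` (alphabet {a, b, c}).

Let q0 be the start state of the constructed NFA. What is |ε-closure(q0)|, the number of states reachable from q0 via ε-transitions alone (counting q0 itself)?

3

Compute the ε-closure size of each fragment's start state recursively; a symbol fragment's start has no outgoing ε-edge, so its closure is just itself (size 1).
  b ∪ a — |ε-closure| = 1 + 1 + 1 = 3 (the new accept is not ε-reachable since no branch accepts ε)
  a ∪ c — new start ε-reaches every alternative's start; none of them accept ε, so the new accept is not reached: |ε-closure| = 1 + 1 + 1 = 3
  (b ∪ a)c(a ∪ c) — same as the first factor's closure: |ε-closure| = 3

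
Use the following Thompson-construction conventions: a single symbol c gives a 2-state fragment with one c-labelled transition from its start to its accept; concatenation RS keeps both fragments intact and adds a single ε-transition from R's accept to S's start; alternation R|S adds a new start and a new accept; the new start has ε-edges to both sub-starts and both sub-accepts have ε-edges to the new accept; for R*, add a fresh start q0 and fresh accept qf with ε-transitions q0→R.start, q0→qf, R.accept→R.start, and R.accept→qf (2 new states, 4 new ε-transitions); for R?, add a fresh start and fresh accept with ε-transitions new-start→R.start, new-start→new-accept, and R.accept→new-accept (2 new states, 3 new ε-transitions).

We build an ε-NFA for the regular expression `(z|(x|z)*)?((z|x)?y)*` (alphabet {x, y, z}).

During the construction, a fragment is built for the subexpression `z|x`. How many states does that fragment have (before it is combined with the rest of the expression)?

6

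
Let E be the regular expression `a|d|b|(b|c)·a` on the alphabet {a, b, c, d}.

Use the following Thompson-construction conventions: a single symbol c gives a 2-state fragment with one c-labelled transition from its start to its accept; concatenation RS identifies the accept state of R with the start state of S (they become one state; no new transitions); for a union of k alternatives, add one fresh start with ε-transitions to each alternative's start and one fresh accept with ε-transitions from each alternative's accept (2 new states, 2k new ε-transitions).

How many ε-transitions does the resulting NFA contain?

By structural recursion:
Each of the 6 symbol leaves contributes 0 ε-transitions.
  b|c : 4 ε-transitions
  (b|c)·a : 4 ε-transitions
  a|d|b|(b|c)·a : 12 ε-transitions

12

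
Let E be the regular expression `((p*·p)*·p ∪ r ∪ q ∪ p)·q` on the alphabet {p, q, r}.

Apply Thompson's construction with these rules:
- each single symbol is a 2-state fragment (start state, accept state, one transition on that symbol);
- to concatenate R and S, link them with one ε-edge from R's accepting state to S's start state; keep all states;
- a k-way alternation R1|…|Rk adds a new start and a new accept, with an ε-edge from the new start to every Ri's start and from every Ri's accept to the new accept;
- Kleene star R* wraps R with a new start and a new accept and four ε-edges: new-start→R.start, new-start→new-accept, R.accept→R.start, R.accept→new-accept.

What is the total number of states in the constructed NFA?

20

Per subexpression:
Each of the 7 symbol leaves contributes a 2-state fragment.
  p* : 4 states
  p*·p : 6 states
  (p*·p)* : 8 states
  (p*·p)*·p : 10 states
  (p*·p)*·p ∪ r ∪ q ∪ p : 18 states
  ((p*·p)*·p ∪ r ∪ q ∪ p)·q : 20 states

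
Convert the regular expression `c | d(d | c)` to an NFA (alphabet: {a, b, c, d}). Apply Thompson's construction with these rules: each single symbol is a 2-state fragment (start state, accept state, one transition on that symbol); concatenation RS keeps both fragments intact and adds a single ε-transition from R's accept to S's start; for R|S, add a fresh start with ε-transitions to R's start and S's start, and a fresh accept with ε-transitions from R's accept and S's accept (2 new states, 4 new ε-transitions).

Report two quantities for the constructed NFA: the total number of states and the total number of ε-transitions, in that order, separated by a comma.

12, 9

Recursing over subexpressions:
Each of the 4 symbol leaves contributes 2 states and 0 ε-transitions.
  d | c = 6 states, 4 ε-transitions
  d(d | c) = 8 states, 5 ε-transitions
  c | d(d | c) = 12 states, 9 ε-transitions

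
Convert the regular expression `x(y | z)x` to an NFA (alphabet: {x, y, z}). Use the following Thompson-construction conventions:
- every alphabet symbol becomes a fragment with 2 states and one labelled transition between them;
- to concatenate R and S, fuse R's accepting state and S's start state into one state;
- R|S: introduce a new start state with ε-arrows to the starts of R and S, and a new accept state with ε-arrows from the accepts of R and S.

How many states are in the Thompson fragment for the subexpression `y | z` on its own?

6

Fragment for `y | z`:
Each of the 2 symbol leaves contributes a 2-state fragment.
  y | z → 6 states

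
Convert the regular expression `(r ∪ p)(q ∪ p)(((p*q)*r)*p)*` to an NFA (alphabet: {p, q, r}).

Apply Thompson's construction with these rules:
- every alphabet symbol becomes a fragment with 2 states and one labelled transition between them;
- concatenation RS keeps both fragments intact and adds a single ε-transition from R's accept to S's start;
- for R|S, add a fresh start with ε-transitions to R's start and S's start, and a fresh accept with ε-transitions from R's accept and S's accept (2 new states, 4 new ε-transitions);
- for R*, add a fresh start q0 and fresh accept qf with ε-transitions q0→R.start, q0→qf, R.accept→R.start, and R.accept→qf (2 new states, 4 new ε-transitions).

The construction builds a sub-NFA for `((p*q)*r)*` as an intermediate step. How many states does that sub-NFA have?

12

Fragment for `((p*q)*r)*`:
Each of the 3 symbol leaves contributes a 2-state fragment.
  p* = 4 states
  p*q = 6 states
  (p*q)* = 8 states
  (p*q)*r = 10 states
  ((p*q)*r)* = 12 states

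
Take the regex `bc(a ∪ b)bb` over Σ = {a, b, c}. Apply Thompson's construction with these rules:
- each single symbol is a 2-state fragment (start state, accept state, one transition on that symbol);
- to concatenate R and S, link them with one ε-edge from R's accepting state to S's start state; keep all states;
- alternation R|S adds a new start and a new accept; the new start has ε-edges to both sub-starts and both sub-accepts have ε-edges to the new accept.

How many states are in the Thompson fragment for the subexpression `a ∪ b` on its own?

6

Fragment for `a ∪ b`:
Each of the 2 symbol leaves contributes a 2-state fragment.
  a ∪ b → 6 states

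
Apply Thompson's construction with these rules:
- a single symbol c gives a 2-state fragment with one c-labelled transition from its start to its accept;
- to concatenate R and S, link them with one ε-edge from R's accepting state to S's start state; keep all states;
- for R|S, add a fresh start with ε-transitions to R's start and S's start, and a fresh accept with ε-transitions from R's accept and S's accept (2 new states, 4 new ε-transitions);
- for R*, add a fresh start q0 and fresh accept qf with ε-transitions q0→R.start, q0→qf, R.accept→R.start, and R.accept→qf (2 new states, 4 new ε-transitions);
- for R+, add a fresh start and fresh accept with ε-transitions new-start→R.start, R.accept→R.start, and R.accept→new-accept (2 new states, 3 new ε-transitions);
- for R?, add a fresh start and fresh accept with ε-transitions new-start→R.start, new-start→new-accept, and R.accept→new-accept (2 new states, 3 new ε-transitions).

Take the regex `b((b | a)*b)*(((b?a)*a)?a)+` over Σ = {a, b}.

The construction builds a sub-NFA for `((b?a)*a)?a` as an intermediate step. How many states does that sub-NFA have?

Fragment for `((b?a)*a)?a`:
Each of the 4 symbol leaves contributes a 2-state fragment.
  b? — 4 states
  b?a — 6 states
  (b?a)* — 8 states
  (b?a)*a — 10 states
  ((b?a)*a)? — 12 states
  ((b?a)*a)?a — 14 states

14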